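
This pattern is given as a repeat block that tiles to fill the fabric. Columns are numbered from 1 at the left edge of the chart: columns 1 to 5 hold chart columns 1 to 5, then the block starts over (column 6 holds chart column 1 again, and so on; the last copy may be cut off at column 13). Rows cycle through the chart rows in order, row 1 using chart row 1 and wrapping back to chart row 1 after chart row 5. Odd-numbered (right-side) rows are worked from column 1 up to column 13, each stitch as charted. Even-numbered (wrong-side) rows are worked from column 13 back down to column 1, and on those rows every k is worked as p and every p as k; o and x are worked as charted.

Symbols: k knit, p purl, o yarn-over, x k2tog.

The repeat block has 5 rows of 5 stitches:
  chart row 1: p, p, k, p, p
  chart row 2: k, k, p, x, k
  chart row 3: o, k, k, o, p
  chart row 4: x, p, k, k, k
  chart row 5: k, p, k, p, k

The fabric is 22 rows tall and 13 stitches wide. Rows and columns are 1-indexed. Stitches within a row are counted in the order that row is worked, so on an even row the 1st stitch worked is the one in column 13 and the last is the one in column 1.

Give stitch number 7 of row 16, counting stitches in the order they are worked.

== STITCH ==
k

Derivation:
Row 16: (16-1) mod 5 = 0, so use chart row 1. Even row -> WS.
Chart row 1 tiled across columns 1-13: p p k p p p p k p p p p k
Wrong side: read the tiled row from column 13 down to 1 and exchange k with p (leave o, x).
Row 16 as worked: p k k k k p k k k k p k k
The 7th stitch worked is k.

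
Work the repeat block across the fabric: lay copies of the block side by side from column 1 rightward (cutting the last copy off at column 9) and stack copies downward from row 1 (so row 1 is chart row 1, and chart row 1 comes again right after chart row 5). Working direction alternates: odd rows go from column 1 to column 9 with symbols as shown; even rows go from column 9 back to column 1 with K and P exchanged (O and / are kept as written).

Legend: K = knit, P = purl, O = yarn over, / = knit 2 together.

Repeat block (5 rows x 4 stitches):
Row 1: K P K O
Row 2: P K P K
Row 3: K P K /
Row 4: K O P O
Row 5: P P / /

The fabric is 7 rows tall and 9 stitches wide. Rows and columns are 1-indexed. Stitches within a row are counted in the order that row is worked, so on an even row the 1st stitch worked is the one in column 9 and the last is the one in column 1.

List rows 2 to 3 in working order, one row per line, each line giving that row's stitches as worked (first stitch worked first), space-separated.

Rows as worked:
K P K P K P K P K
K P K / K P K / K

Derivation:
Row 2: chart row 2, WS - tiled (columns 1-9): P K P K P K P K P; work from column 9 back to 1 with K<->P swapped.
Row 3: chart row 3, RS - tile across columns 1-9 and work as-is.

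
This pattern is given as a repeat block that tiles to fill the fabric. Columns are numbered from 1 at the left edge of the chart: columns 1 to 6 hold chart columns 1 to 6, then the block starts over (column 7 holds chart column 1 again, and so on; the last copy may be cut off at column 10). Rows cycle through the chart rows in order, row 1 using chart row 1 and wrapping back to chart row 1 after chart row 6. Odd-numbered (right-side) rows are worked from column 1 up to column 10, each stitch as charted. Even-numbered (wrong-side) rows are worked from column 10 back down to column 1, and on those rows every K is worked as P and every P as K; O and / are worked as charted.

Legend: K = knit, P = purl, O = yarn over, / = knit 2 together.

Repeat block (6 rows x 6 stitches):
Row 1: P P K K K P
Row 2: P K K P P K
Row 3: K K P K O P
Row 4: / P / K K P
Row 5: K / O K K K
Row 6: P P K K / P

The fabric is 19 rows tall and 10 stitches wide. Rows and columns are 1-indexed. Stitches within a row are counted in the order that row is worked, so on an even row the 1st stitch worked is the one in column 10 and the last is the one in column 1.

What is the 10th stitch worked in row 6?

Row 6 uses chart row ((6-1) mod 6)+1 = 6. Row 6 is even, so WS.
Chart row 6 tiled across columns 1-10: P P K K / P P P K K
Wrong side: read the tiled row from column 10 down to 1 and exchange K with P (leave O, /).
Row 6 as worked: P P K K K / P P K K
The 10th stitch worked is K.

Stitch:
K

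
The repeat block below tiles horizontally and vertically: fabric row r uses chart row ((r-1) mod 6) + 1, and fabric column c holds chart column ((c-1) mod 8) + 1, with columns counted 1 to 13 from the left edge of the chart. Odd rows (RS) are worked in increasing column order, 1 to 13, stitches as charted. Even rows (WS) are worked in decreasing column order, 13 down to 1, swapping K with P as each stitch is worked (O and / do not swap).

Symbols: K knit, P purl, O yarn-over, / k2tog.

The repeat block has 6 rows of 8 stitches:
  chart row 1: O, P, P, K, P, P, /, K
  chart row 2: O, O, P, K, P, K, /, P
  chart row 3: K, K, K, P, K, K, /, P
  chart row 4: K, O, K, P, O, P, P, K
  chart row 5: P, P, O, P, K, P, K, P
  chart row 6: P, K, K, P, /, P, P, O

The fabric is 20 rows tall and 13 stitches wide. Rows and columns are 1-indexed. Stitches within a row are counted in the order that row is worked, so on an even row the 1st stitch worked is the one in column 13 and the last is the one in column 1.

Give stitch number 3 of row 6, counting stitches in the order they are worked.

Row 6: (6-1) mod 6 = 5, so use chart row 6. Even row -> WS.
Chart row 6 tiled across columns 1-13: P K K P / P P O P K K P /
Wrong side: read the tiled row from column 13 down to 1 and exchange K with P (leave O, /).
Row 6 as worked: / K P P K O K K / K P P K
The 3rd stitch worked is P.

Result:
P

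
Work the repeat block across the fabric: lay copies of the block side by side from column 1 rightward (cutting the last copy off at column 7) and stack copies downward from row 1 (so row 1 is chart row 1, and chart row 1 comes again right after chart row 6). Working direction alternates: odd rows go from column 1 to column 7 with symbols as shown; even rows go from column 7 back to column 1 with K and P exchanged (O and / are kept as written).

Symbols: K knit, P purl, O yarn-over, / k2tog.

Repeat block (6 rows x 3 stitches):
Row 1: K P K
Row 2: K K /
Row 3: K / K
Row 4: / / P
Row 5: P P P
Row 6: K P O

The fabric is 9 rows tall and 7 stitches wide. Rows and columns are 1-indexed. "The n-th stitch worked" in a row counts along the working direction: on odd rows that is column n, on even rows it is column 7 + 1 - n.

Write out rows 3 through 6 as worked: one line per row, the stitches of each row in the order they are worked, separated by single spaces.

== ROWS AS WORKED ==
K / K K / K K
/ K / / K / /
P P P P P P P
P O K P O K P

Derivation:
Row 3: chart row 3, RS - tile across columns 1-7 and work as-is.
Row 4: chart row 4, WS - tiled (columns 1-7): / / P / / P /; work from column 7 back to 1 with K<->P swapped.
Row 5: chart row 5, RS - tile across columns 1-7 and work as-is.
Row 6: chart row 6, WS - tiled (columns 1-7): K P O K P O K; work from column 7 back to 1 with K<->P swapped.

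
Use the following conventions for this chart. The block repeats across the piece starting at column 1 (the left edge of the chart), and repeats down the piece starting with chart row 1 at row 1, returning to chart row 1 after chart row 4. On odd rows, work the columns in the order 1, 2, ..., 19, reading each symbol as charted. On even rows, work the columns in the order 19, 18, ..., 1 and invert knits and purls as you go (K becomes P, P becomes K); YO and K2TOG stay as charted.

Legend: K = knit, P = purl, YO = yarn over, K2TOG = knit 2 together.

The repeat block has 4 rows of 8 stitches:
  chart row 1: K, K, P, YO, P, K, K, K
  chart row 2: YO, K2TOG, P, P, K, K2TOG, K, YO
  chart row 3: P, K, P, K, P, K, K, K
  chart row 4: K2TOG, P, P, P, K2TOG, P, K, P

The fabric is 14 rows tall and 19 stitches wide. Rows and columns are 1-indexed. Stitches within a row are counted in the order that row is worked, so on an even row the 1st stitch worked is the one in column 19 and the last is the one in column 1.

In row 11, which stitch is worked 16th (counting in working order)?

For row 11: chart row = ((11-1) mod 4) + 1 = 3; this is a RS (odd) row.
Chart row 3 tiled across columns 1-19: P K P K P K K K P K P K P K K K P K P
RS: work column 1 to column 19, symbols as charted — the tiled row is the row as worked.
Counting 16 along the worked row gives K.

Result:
K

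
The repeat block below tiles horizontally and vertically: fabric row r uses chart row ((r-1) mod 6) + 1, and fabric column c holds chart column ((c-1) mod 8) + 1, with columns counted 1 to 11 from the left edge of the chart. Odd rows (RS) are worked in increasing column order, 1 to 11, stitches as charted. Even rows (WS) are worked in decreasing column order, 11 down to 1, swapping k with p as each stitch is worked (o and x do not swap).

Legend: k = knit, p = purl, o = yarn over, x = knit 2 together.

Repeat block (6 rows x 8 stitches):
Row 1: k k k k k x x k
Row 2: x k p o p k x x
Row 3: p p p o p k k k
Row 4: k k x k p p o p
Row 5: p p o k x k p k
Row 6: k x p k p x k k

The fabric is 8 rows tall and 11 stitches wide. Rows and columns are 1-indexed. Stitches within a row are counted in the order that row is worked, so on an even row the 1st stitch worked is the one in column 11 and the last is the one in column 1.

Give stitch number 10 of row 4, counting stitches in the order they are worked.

For row 4: chart row = ((4-1) mod 6) + 1 = 4; this is a WS (even) row.
Chart row 4 tiled across columns 1-11: k k x k p p o p k k x
Wrong side: read the tiled row from column 11 down to 1 and exchange k with p (leave o, x).
Row 4 as worked: x p p k o k k p x p p
Counting 10 along the worked row gives p.

Stitch:
p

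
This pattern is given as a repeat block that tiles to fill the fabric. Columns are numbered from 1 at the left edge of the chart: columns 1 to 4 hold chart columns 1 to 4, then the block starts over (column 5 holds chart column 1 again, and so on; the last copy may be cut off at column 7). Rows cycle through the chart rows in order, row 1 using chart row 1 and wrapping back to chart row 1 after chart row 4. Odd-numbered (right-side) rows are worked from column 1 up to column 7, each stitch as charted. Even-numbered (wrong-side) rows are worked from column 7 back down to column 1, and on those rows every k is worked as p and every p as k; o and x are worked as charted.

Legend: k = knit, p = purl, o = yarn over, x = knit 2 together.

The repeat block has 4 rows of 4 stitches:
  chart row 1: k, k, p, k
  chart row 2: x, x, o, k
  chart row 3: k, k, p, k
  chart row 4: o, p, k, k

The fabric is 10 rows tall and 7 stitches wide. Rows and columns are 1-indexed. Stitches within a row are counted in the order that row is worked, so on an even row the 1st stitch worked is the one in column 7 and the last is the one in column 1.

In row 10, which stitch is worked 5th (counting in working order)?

Row 10 uses chart row ((10-1) mod 4)+1 = 2. Row 10 is even, so WS.
Chart row 2 tiled across columns 1-7: x x o k x x o
WS: work from column 7 back to column 1 (reverse the tiled row), swapping k<->p (o and x unchanged).
Row 10 as worked: o x x p o x x
Stitch 5 in working order -> o

== STITCH ==
o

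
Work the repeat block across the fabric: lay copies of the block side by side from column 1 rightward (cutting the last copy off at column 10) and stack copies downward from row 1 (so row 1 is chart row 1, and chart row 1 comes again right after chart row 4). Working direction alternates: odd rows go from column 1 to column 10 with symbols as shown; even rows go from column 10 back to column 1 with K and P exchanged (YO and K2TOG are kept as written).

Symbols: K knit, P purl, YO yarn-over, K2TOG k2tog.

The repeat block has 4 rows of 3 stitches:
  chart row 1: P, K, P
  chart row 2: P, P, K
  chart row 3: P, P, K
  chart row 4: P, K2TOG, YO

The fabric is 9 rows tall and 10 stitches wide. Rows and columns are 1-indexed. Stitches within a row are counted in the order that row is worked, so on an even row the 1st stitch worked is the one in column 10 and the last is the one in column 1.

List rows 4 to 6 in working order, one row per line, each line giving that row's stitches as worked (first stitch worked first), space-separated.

Row 4: chart row 4, WS - tiled (columns 1-10): P K2TOG YO P K2TOG YO P K2TOG YO P; work from column 10 back to 1 with K<->P swapped.
Row 5: chart row 1, RS - tile across columns 1-10 and work as-is.
Row 6: chart row 2, WS - tiled (columns 1-10): P P K P P K P P K P; work from column 10 back to 1 with K<->P swapped.

== ROWS AS WORKED ==
K YO K2TOG K YO K2TOG K YO K2TOG K
P K P P K P P K P P
K P K K P K K P K K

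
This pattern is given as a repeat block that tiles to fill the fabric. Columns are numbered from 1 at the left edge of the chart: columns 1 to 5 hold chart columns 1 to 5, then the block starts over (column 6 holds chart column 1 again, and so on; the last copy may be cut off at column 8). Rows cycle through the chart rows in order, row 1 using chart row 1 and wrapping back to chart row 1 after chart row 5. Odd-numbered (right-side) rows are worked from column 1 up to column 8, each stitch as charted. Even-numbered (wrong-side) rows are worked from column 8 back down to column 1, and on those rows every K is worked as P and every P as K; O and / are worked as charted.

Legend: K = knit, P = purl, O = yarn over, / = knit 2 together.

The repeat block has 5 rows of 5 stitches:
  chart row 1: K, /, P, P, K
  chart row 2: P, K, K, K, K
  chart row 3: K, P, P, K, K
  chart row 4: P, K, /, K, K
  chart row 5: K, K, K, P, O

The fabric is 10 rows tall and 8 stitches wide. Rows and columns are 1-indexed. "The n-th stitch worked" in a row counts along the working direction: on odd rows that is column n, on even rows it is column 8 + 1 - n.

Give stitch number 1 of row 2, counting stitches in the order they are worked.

Result:
P

Derivation:
Row 2: (2-1) mod 5 = 1, so use chart row 2. Even row -> WS.
Chart row 2 tiled across columns 1-8: P K K K K P K K
WS row: flip the tiled sequence (start at column 8) and apply K<->P; O and / stay.
Row 2 as worked: P P K P P P P K
Stitch 1 in working order -> P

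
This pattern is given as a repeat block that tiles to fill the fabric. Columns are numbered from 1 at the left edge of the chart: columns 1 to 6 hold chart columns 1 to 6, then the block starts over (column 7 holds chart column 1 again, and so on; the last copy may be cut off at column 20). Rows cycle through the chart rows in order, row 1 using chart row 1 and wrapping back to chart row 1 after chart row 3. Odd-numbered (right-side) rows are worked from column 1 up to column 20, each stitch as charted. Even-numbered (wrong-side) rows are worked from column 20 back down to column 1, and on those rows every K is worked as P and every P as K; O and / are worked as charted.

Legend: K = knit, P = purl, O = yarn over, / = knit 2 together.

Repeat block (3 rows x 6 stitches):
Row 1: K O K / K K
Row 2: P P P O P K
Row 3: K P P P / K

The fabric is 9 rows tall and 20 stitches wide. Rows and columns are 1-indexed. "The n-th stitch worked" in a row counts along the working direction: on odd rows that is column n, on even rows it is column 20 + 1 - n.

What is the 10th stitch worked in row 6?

Result:
/

Derivation:
Row 6 uses chart row ((6-1) mod 3)+1 = 3. Row 6 is even, so WS.
Chart row 3 tiled across columns 1-20: K P P P / K K P P P / K K P P P / K K P
WS: work from column 20 back to column 1 (reverse the tiled row), swapping K<->P (O and / unchanged).
Row 6 as worked: K P P / K K K P P / K K K P P / K K K P
The 10th stitch worked is /.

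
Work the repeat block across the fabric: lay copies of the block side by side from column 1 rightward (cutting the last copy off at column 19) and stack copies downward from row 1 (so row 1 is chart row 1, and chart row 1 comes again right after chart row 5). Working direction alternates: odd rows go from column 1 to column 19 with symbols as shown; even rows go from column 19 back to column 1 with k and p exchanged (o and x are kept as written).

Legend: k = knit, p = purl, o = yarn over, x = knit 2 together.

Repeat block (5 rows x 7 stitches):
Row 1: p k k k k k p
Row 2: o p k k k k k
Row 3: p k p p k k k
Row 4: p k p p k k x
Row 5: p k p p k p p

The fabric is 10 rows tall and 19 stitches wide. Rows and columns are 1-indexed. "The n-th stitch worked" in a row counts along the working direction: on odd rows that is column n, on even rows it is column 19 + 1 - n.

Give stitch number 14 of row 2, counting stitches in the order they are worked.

For row 2: chart row = ((2-1) mod 5) + 1 = 2; this is a WS (even) row.
Chart row 2 tiled across columns 1-19: o p k k k k k o p k k k k k o p k k k
WS row: flip the tiled sequence (start at column 19) and apply k<->p; o and x stay.
Row 2 as worked: p p p k o p p p p p k o p p p p p k o
The 14th stitch worked is p.

Stitch:
p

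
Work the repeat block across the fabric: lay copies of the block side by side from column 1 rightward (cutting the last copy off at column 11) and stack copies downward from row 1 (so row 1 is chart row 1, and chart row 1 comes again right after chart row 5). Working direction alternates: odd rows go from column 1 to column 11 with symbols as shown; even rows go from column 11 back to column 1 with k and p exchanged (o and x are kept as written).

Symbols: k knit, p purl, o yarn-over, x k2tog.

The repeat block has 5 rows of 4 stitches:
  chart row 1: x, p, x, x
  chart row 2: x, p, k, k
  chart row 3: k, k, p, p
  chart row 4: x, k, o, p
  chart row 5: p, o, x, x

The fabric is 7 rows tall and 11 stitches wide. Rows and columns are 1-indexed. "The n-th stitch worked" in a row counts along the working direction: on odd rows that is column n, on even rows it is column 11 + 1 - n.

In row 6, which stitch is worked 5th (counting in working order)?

For row 6: chart row = ((6-1) mod 5) + 1 = 1; this is a WS (even) row.
Chart row 1 tiled across columns 1-11: x p x x x p x x x p x
WS row: flip the tiled sequence (start at column 11) and apply k<->p; o and x stay.
Row 6 as worked: x k x x x k x x x k x
Counting 5 along the worked row gives x.

Stitch:
x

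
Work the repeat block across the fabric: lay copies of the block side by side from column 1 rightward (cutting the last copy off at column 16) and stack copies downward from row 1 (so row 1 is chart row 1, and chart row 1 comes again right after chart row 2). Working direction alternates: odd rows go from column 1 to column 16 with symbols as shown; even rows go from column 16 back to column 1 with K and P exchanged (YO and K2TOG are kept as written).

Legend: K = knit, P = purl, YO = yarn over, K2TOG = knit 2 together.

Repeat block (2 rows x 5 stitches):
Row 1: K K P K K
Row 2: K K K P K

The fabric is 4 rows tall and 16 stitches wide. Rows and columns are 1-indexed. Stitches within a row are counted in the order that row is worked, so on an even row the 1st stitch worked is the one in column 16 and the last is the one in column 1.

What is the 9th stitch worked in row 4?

Row 4: (4-1) mod 2 = 1, so use chart row 2. Even row -> WS.
Chart row 2 tiled across columns 1-16: K K K P K K K K P K K K K P K K
WS row: flip the tiled sequence (start at column 16) and apply K<->P; YO and K2TOG stay.
Row 4 as worked: P P K P P P P K P P P P K P P P
Counting 9 along the worked row gives P.

Result:
P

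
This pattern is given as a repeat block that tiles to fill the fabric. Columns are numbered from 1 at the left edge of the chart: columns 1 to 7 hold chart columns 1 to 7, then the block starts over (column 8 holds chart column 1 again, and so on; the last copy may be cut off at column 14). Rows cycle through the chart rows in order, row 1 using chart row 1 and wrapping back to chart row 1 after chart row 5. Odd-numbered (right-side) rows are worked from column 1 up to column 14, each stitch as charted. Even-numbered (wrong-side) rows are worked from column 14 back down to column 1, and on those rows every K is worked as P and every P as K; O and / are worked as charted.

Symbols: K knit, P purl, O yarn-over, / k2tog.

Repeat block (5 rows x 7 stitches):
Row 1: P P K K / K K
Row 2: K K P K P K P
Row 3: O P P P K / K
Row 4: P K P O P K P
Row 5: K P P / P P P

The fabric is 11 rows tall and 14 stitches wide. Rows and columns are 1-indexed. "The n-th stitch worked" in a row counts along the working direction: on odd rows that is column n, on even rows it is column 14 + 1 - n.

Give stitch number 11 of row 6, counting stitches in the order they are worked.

Row 6 uses chart row ((6-1) mod 5)+1 = 1. Row 6 is even, so WS.
Chart row 1 tiled across columns 1-14: P P K K / K K P P K K / K K
WS: work from column 14 back to column 1 (reverse the tiled row), swapping K<->P (O and / unchanged).
Row 6 as worked: P P / P P K K P P / P P K K
The 11th stitch worked is P.

Stitch:
P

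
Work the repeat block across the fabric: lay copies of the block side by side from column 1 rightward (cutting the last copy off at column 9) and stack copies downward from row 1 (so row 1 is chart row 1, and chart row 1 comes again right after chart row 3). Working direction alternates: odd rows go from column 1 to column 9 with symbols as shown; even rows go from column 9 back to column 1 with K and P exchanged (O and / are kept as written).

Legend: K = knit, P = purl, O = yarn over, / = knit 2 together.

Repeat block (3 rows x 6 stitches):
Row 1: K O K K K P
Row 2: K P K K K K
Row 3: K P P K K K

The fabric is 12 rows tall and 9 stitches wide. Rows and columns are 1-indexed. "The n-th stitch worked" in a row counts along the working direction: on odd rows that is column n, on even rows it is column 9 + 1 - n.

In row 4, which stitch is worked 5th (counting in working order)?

Result:
P

Derivation:
For row 4: chart row = ((4-1) mod 3) + 1 = 1; this is a WS (even) row.
Chart row 1 tiled across columns 1-9: K O K K K P K O K
WS row: flip the tiled sequence (start at column 9) and apply K<->P; O and / stay.
Row 4 as worked: P O P K P P P O P
The 5th stitch worked is P.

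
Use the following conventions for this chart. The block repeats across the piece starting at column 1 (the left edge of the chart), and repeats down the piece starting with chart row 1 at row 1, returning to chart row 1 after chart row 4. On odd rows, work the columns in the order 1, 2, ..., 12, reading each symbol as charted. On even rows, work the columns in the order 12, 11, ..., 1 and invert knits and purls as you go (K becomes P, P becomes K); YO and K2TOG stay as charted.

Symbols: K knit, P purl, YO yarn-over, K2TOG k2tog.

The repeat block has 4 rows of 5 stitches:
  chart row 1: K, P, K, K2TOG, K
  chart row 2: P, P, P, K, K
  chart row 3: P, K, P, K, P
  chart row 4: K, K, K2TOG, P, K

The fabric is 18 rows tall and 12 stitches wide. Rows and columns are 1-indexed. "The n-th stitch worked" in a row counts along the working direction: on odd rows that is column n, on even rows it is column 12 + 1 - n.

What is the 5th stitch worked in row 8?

Result:
K2TOG

Derivation:
For row 8: chart row = ((8-1) mod 4) + 1 = 4; this is a WS (even) row.
Chart row 4 tiled across columns 1-12: K K K2TOG P K K K K2TOG P K K K
Wrong side: read the tiled row from column 12 down to 1 and exchange K with P (leave YO, K2TOG).
Row 8 as worked: P P P K K2TOG P P P K K2TOG P P
Counting 5 along the worked row gives K2TOG.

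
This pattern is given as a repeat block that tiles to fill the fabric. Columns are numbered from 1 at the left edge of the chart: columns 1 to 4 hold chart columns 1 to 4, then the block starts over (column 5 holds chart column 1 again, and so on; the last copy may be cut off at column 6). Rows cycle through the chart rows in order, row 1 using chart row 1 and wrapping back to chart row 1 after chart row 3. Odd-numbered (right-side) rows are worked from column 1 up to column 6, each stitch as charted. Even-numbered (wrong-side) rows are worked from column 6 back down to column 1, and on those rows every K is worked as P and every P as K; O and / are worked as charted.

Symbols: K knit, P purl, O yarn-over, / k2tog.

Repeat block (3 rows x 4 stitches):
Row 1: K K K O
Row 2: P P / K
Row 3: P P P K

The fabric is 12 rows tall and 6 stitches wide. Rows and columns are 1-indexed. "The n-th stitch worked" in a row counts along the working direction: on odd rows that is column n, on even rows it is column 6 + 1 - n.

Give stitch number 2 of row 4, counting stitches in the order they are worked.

For row 4: chart row = ((4-1) mod 3) + 1 = 1; this is a WS (even) row.
Chart row 1 tiled across columns 1-6: K K K O K K
WS: work from column 6 back to column 1 (reverse the tiled row), swapping K<->P (O and / unchanged).
Row 4 as worked: P P O P P P
Counting 2 along the worked row gives P.

== STITCH ==
P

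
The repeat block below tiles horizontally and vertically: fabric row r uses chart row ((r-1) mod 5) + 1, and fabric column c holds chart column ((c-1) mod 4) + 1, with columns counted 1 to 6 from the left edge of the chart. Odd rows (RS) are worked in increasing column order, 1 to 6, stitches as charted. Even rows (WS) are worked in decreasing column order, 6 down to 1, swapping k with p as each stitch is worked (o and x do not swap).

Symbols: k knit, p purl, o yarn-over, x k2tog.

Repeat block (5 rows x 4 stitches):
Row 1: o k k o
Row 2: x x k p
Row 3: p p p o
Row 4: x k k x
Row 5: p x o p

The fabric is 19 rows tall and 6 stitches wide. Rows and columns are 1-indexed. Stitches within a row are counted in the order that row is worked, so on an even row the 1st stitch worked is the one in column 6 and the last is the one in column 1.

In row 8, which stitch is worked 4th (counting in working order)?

For row 8: chart row = ((8-1) mod 5) + 1 = 3; this is a WS (even) row.
Chart row 3 tiled across columns 1-6: p p p o p p
WS row: flip the tiled sequence (start at column 6) and apply k<->p; o and x stay.
Row 8 as worked: k k o k k k
The 4th stitch worked is k.

Result:
k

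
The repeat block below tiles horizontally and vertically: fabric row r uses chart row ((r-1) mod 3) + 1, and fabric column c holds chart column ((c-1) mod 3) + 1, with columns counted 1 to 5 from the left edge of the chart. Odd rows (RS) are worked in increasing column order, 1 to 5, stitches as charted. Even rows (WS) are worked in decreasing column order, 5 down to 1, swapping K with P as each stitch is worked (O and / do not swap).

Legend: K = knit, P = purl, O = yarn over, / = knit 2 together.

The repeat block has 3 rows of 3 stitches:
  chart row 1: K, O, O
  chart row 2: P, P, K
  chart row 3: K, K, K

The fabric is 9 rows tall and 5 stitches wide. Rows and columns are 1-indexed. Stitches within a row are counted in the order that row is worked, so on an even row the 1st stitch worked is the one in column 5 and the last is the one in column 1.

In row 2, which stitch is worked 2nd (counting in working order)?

== STITCH ==
K

Derivation:
Row 2: (2-1) mod 3 = 1, so use chart row 2. Even row -> WS.
Chart row 2 tiled across columns 1-5: P P K P P
Wrong side: read the tiled row from column 5 down to 1 and exchange K with P (leave O, /).
Row 2 as worked: K K P K K
Counting 2 along the worked row gives K.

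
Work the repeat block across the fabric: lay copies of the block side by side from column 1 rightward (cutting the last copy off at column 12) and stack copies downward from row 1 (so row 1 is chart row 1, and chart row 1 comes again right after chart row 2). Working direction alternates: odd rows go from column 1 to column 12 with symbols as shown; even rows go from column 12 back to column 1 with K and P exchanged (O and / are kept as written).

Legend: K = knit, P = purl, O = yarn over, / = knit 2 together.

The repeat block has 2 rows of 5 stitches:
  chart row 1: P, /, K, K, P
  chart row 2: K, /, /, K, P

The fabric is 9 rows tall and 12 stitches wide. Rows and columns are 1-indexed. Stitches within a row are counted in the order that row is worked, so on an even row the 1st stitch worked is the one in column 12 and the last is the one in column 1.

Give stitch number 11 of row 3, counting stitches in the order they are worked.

Stitch:
P

Derivation:
Row 3 uses chart row ((3-1) mod 2)+1 = 1. Row 3 is odd, so RS.
Chart row 1 tiled across columns 1-12: P / K K P P / K K P P /
RS row: no reversal, no swap; stitch n worked = column n.
The 11th stitch worked is P.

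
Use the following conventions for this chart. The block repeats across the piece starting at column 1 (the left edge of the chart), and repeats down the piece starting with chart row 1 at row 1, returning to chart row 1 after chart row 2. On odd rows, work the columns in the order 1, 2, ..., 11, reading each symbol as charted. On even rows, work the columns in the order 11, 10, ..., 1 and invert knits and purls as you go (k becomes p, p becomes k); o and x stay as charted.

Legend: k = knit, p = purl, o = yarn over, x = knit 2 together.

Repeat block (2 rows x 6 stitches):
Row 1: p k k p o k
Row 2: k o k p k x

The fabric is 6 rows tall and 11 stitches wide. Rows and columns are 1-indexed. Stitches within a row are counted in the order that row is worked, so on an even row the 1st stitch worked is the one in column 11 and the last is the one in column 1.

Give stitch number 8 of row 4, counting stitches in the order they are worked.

Stitch:
k

Derivation:
Row 4 uses chart row ((4-1) mod 2)+1 = 2. Row 4 is even, so WS.
Chart row 2 tiled across columns 1-11: k o k p k x k o k p k
WS: work from column 11 back to column 1 (reverse the tiled row), swapping k<->p (o and x unchanged).
Row 4 as worked: p k p o p x p k p o p
The 8th stitch worked is k.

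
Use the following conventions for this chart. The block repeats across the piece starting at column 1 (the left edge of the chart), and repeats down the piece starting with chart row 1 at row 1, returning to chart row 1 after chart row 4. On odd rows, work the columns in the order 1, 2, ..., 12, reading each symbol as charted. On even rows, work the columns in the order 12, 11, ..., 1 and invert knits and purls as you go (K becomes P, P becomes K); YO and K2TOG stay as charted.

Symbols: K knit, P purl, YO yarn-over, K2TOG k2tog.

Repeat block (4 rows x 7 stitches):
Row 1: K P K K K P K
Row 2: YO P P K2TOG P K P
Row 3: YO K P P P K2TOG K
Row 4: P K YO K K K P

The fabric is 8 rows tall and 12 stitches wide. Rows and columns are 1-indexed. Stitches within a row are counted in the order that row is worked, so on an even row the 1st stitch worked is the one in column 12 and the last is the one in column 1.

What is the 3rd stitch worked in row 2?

Stitch:
K

Derivation:
For row 2: chart row = ((2-1) mod 4) + 1 = 2; this is a WS (even) row.
Chart row 2 tiled across columns 1-12: YO P P K2TOG P K P YO P P K2TOG P
WS: work from column 12 back to column 1 (reverse the tiled row), swapping K<->P (YO and K2TOG unchanged).
Row 2 as worked: K K2TOG K K YO K P K K2TOG K K YO
The 3rd stitch worked is K.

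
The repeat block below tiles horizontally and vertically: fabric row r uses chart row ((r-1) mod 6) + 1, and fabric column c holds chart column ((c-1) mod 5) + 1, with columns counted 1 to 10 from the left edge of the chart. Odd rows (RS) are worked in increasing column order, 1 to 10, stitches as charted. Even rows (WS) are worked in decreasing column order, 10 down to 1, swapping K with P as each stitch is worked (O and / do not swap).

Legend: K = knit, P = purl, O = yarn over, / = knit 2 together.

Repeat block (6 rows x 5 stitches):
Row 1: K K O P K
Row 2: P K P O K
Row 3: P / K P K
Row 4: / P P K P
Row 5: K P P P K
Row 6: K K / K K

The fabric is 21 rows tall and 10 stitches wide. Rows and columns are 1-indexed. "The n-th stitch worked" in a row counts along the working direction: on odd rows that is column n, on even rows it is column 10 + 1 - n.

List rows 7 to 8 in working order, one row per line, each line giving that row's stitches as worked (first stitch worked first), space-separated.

Row 7: chart row 1, RS - tile across columns 1-10 and work as-is.
Row 8: chart row 2, WS - tiled (columns 1-10): P K P O K P K P O K; work from column 10 back to 1 with K<->P swapped.

Result:
K K O P K K K O P K
P O K P K P O K P K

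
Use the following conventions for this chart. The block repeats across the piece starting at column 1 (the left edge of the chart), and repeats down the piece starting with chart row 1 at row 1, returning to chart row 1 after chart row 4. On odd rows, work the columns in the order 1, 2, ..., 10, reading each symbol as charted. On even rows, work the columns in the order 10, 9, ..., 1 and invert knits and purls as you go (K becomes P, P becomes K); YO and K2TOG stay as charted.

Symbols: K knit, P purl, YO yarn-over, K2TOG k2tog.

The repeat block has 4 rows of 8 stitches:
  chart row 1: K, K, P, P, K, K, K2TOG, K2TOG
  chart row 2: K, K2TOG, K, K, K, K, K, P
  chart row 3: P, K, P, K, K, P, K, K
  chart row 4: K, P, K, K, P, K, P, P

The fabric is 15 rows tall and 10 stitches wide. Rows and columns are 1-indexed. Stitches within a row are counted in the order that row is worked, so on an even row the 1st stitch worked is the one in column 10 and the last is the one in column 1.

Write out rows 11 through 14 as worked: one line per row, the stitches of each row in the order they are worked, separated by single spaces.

Row 11: chart row 3, RS - tile across columns 1-10 and work as-is.
Row 12: chart row 4, WS - tiled (columns 1-10): K P K K P K P P K P; work from column 10 back to 1 with K<->P swapped.
Row 13: chart row 1, RS - tile across columns 1-10 and work as-is.
Row 14: chart row 2, WS - tiled (columns 1-10): K K2TOG K K K K K P K K2TOG; work from column 10 back to 1 with K<->P swapped.

Rows as worked:
P K P K K P K K P K
K P K K P K P P K P
K K P P K K K2TOG K2TOG K K
K2TOG P K P P P P P K2TOG P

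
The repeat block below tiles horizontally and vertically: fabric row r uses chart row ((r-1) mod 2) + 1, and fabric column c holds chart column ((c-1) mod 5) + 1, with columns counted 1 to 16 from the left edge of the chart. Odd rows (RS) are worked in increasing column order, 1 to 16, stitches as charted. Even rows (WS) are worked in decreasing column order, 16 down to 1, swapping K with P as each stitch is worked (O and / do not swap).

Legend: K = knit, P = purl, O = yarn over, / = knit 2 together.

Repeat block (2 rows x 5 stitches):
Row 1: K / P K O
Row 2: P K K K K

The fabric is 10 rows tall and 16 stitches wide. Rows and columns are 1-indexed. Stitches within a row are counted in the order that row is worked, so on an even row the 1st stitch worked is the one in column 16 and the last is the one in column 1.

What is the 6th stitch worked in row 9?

Row 9 uses chart row ((9-1) mod 2)+1 = 1. Row 9 is odd, so RS.
Chart row 1 tiled across columns 1-16: K / P K O K / P K O K / P K O K
RS row: no reversal, no swap; stitch n worked = column n.
The 6th stitch worked is K.

== STITCH ==
K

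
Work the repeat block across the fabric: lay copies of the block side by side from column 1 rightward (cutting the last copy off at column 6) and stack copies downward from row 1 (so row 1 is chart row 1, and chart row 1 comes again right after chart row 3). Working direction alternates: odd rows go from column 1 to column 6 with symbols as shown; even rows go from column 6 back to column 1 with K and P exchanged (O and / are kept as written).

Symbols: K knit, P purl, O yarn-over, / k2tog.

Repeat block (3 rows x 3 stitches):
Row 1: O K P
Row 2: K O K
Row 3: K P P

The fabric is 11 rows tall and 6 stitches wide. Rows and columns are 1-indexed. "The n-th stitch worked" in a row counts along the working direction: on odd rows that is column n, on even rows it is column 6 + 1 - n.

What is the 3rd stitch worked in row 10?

Row 10: (10-1) mod 3 = 0, so use chart row 1. Even row -> WS.
Chart row 1 tiled across columns 1-6: O K P O K P
WS: work from column 6 back to column 1 (reverse the tiled row), swapping K<->P (O and / unchanged).
Row 10 as worked: K P O K P O
Counting 3 along the worked row gives O.

Stitch:
O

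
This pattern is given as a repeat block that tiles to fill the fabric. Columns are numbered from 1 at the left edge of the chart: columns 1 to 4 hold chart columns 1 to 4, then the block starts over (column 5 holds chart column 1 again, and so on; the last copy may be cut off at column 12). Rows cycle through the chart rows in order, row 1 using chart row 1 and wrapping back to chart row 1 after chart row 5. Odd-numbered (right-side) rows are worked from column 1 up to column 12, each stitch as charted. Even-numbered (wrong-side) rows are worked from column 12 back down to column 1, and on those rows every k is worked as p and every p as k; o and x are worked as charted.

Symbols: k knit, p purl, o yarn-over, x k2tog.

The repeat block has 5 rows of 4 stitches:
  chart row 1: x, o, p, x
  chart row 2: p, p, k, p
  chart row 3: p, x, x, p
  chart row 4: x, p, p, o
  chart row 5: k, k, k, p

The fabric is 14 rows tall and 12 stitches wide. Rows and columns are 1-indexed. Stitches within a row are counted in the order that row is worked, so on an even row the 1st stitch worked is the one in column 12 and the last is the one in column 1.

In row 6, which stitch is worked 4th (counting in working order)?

Row 6: (6-1) mod 5 = 0, so use chart row 1. Even row -> WS.
Chart row 1 tiled across columns 1-12: x o p x x o p x x o p x
Wrong side: read the tiled row from column 12 down to 1 and exchange k with p (leave o, x).
Row 6 as worked: x k o x x k o x x k o x
Counting 4 along the worked row gives x.

Result:
x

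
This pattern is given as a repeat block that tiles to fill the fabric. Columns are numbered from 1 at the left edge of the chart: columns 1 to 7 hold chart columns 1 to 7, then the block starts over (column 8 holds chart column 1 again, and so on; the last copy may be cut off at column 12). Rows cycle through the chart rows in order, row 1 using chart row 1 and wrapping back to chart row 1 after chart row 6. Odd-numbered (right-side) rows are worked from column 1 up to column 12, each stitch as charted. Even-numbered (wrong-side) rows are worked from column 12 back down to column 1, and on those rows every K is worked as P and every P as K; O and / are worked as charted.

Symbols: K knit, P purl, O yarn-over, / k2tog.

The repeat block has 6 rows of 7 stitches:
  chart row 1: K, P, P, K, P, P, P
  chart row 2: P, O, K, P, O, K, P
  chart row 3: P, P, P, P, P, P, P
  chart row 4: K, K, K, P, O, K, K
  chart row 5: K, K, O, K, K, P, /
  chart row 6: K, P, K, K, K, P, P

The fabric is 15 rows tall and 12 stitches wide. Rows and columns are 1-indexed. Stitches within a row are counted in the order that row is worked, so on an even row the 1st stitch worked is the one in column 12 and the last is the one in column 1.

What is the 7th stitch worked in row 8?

Row 8: (8-1) mod 6 = 1, so use chart row 2. Even row -> WS.
Chart row 2 tiled across columns 1-12: P O K P O K P P O K P O
WS: work from column 12 back to column 1 (reverse the tiled row), swapping K<->P (O and / unchanged).
Row 8 as worked: O K P O K K P O K P O K
The 7th stitch worked is P.

Stitch:
P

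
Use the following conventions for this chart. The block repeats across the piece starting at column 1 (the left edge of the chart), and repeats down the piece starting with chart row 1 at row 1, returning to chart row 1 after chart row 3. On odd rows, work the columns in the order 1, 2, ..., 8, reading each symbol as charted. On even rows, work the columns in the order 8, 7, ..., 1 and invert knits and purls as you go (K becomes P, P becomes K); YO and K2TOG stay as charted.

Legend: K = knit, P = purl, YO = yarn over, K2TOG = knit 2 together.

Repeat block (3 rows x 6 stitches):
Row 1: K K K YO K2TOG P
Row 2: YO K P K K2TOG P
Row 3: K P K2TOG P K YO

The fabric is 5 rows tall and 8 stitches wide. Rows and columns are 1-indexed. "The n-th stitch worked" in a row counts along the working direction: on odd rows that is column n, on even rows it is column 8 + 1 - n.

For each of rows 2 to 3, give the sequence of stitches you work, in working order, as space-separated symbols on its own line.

Row 2: chart row 2, WS - tiled (columns 1-8): YO K P K K2TOG P YO K; work from column 8 back to 1 with K<->P swapped.
Row 3: chart row 3, RS - tile across columns 1-8 and work as-is.

== ROWS AS WORKED ==
P YO K K2TOG P K P YO
K P K2TOG P K YO K P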